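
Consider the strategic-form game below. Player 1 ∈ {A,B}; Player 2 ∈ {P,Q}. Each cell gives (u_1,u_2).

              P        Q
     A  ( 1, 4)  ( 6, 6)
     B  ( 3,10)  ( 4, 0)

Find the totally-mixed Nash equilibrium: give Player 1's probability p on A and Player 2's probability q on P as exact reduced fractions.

P1 indiff ⇒ q·1+(1-q)·6 = q·3+(1-q)·4 ⇒ q(-2) = (1-q)(-2) ⇒ q = 1/2
P2 indiff ⇒ p·4+(1-p)·10 = p·6+(1-p)·0 ⇒ p(-2) = (1-p)(-10) ⇒ p = 5/6

(p,q) = (5/6, 1/2)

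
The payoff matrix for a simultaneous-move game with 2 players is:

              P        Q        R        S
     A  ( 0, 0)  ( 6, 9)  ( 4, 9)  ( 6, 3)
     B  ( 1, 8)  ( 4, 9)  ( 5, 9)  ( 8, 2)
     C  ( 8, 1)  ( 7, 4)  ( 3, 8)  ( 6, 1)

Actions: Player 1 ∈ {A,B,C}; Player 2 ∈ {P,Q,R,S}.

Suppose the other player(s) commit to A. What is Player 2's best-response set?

P2 best: {Q,R}

u_2(P vs A) = 0
u_2(Q vs A) = 9
u_2(R vs A) = 9
u_2(S vs A) = 3
max payoff 9 at {Q,R}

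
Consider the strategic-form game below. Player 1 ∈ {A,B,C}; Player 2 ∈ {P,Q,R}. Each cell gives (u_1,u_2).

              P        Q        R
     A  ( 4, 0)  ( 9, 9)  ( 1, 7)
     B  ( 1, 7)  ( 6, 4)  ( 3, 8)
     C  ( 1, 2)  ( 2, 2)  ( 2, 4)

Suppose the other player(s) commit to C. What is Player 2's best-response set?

u_2(P vs C) = 2
u_2(Q vs C) = 2
u_2(R vs C) = 4
max payoff 4 at {R}

P2 best: {R}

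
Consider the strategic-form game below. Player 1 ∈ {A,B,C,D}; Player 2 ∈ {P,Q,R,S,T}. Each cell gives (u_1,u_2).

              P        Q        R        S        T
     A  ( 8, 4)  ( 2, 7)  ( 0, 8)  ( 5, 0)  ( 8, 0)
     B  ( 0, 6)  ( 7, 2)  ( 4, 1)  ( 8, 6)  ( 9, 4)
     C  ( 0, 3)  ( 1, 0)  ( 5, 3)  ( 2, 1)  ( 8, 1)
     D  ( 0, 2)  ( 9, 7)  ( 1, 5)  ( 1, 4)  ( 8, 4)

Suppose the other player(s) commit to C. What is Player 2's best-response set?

BR_2 = {P,R}

u_2(P vs C) = 3
u_2(Q vs C) = 0
u_2(R vs C) = 3
u_2(S vs C) = 1
u_2(T vs C) = 1
max payoff 3 at {P,R}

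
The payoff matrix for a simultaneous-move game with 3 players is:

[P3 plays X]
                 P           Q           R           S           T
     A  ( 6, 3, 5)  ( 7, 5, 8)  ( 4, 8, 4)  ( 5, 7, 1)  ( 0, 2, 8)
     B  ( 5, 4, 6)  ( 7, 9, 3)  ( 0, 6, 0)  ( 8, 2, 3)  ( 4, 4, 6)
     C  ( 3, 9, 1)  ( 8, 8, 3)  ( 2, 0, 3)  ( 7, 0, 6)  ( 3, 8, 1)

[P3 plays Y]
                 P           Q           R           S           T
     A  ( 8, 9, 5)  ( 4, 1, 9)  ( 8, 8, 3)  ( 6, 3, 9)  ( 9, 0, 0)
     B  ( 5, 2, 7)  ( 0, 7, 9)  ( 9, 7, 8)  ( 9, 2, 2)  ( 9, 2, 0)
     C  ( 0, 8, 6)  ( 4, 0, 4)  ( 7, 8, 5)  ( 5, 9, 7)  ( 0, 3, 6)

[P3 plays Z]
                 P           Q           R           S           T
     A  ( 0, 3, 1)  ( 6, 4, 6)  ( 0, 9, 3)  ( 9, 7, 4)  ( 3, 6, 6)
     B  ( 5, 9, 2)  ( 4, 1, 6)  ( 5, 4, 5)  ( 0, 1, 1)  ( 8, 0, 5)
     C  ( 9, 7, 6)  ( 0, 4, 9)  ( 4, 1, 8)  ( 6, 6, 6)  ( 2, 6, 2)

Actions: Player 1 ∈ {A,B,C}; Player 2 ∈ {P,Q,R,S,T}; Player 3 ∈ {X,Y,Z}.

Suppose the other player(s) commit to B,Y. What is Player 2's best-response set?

P2 best: {Q,R}

u_2(P vs B,Y) = 2
u_2(Q vs B,Y) = 7
u_2(R vs B,Y) = 7
u_2(S vs B,Y) = 2
u_2(T vs B,Y) = 2
max payoff 7 at {Q,R}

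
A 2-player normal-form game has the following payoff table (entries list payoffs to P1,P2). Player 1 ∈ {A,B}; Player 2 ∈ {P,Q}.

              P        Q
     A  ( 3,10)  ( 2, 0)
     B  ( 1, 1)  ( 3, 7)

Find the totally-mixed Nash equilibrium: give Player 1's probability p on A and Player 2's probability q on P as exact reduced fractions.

P1 indiff ⇒ q·3+(1-q)·2 = q·1+(1-q)·3 ⇒ q(2) = (1-q)(1) ⇒ q = 1/3
P2 indiff ⇒ p·10+(1-p)·1 = p·0+(1-p)·7 ⇒ p(10) = (1-p)(6) ⇒ p = 3/8

P1 mixes 3/8 on A; P2 mixes 1/3 on P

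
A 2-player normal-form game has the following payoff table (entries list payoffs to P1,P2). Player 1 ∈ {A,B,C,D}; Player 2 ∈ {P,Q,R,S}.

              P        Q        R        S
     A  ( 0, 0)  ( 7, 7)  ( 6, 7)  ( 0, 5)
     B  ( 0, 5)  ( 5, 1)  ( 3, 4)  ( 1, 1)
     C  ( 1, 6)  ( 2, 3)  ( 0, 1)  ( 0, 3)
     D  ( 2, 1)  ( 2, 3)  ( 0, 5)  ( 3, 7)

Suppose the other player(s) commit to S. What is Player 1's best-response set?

u_1(A vs S) = 0
u_1(B vs S) = 1
u_1(C vs S) = 0
u_1(D vs S) = 3
max payoff 3 at {D}

BR_1 = {D}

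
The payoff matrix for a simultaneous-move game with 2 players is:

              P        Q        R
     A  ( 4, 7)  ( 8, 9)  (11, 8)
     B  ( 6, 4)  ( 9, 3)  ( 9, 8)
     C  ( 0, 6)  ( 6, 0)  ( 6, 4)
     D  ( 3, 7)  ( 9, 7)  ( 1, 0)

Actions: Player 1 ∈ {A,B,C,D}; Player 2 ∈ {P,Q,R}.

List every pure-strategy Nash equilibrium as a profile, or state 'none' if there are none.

(A,P): not NE [P1→B gives 6>4; P2→Q gives 9>7]
(A,Q): not NE [P1→D gives 9>8]
(A,R): not NE [P2→Q gives 9>8]
(B,P): not NE [P2→R gives 8>4]
(B,Q): not NE [P2→R gives 8>3]
(B,R): not NE [P1→A gives 11>9]
(C,P): not NE [P1→B gives 6>0]
(C,Q): not NE [P1→D gives 9>6; P2→P gives 6>0]
(C,R): not NE [P1→A gives 11>6; P2→P gives 6>4]
(D,P): not NE [P1→B gives 6>3]
(D,Q): NE
(D,R): not NE [P1→A gives 11>1; P2→Q gives 7>0]

PSNE = {(D,Q)}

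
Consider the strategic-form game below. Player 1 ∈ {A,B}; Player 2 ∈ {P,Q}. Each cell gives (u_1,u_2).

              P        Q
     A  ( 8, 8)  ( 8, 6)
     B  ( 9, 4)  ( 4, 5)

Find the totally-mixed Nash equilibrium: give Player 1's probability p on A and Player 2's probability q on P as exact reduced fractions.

p=1/3, q=4/5

P1 indiff ⇒ q·8+(1-q)·8 = q·9+(1-q)·4 ⇒ q(-1) = (1-q)(-4) ⇒ q = 4/5
P2 indiff ⇒ p·8+(1-p)·4 = p·6+(1-p)·5 ⇒ p(2) = (1-p)(1) ⇒ p = 1/3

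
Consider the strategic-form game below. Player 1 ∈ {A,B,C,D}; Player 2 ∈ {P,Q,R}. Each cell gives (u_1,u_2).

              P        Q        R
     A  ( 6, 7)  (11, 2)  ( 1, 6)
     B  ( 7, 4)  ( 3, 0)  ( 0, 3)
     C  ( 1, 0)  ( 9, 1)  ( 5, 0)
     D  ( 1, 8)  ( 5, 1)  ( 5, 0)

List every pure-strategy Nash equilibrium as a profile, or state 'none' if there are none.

PSNE = {(B,P)}

(A,P): not NE [P1→B gives 7>6]
(A,Q): not NE [P2→P gives 7>2]
(A,R): not NE [P1→D gives 5>1; P2→P gives 7>6]
(B,P): NE
(B,Q): not NE [P1→A gives 11>3; P2→P gives 4>0]
(B,R): not NE [P1→D gives 5>0; P2→P gives 4>3]
(C,P): not NE [P1→B gives 7>1; P2→Q gives 1>0]
(C,Q): not NE [P1→A gives 11>9]
(C,R): not NE [P2→Q gives 1>0]
(D,P): not NE [P1→B gives 7>1]
(D,Q): not NE [P1→A gives 11>5; P2→P gives 8>1]
(D,R): not NE [P2→P gives 8>0]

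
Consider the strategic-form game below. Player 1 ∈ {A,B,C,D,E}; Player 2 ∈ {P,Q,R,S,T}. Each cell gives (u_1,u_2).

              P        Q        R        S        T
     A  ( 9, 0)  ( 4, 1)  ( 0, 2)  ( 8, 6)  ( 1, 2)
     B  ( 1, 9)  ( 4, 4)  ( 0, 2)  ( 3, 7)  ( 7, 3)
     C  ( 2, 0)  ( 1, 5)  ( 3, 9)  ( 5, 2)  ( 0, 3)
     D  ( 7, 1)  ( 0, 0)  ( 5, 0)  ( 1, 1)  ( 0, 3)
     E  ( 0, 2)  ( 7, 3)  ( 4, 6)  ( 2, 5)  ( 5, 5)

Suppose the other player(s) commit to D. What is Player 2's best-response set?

u_2(P vs D) = 1
u_2(Q vs D) = 0
u_2(R vs D) = 0
u_2(S vs D) = 1
u_2(T vs D) = 3
max payoff 3 at {T}

P2 best: {T}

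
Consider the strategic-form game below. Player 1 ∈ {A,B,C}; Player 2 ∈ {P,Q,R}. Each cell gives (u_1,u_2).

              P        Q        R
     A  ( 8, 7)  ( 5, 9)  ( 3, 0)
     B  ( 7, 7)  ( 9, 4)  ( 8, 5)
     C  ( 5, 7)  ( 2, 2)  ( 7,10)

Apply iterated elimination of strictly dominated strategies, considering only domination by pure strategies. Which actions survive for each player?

IESDS → P1:{A,B} P2:{P,Q}

P1 drop C (B beats it: P:7>5 Q:9>2 R:8>7)
P2 drop R (P beats it: A:7>0 B:7>5)
P1→{A,B} P2→{P,Q}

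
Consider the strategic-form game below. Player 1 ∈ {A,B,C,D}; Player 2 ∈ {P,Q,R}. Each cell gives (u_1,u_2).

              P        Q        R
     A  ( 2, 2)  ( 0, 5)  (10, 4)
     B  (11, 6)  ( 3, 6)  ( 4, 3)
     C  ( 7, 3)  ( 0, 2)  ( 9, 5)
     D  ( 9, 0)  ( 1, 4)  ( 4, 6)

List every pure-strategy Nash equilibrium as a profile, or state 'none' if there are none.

(A,P): not NE [P1→B gives 11>2; P2→Q gives 5>2]
(A,Q): not NE [P1→B gives 3>0]
(A,R): not NE [P2→Q gives 5>4]
(B,P): NE
(B,Q): NE
(B,R): not NE [P1→A gives 10>4; P2→Q gives 6>3]
(C,P): not NE [P1→B gives 11>7; P2→R gives 5>3]
(C,Q): not NE [P1→B gives 3>0; P2→R gives 5>2]
(C,R): not NE [P1→A gives 10>9]
(D,P): not NE [P1→B gives 11>9; P2→R gives 6>0]
(D,Q): not NE [P1→B gives 3>1; P2→R gives 6>4]
(D,R): not NE [P1→A gives 10>4]

PSNE = {(B,P), (B,Q)}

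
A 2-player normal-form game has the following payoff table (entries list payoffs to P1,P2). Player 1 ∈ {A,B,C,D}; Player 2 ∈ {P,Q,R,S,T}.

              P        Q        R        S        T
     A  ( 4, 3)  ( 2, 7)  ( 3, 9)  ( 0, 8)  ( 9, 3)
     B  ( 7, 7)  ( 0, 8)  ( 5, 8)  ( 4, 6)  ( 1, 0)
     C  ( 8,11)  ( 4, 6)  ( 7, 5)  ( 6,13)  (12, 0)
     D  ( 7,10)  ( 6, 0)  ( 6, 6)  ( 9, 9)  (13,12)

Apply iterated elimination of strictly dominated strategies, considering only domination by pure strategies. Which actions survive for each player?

P1 drop A (C beats it: P:8>4 Q:4>2 R:7>3 S:6>0 T:12>9)
P1 drop B (C beats it: P:8>7 Q:4>0 R:7>5 S:6>4 T:12>1)
P2 drop Q (P beats it: C:11>6 D:10>0)
P2 drop R (P beats it: C:11>5 D:10>6)
P1→{C,D} P2→{P,S,T}

Remaining: P1:{C,D} P2:{P,S,T}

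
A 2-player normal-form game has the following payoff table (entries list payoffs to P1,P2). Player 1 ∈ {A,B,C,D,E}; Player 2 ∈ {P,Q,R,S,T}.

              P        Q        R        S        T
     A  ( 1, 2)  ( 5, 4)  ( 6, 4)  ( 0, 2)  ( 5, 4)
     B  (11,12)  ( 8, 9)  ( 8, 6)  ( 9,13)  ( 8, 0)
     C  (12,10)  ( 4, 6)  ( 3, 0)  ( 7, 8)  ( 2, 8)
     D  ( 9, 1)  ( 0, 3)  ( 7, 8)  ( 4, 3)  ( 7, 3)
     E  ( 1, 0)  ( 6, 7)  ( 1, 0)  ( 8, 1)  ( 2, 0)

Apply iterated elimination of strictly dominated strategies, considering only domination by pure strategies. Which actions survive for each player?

Survivors P1:{B,C} P2:{P,S}

P1 drop A (B beats it: P:11>1 Q:8>5 R:8>6 S:9>0 T:8>5)
P1 drop D (B beats it: P:11>9 Q:8>0 R:8>7 S:9>4 T:8>7)
P1 drop E (B beats it: P:11>1 Q:8>6 R:8>1 S:9>8 T:8>2)
P2 drop Q (P beats it: B:12>9 C:10>6)
P2 drop R (P beats it: B:12>6 C:10>0)
P2 drop T (P beats it: B:12>0 C:10>8)
P1→{B,C} P2→{P,S}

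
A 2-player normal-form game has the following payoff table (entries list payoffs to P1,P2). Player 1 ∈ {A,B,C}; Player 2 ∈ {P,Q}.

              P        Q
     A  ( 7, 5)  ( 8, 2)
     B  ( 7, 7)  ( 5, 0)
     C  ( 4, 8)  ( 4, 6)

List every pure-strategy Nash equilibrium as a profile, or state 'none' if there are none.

(A,P): NE
(A,Q): not NE [P2→P gives 5>2]
(B,P): NE
(B,Q): not NE [P1→A gives 8>5; P2→P gives 7>0]
(C,P): not NE [P1→B gives 7>4]
(C,Q): not NE [P1→A gives 8>4; P2→P gives 8>6]

Nash profiles: (A,P), (B,P)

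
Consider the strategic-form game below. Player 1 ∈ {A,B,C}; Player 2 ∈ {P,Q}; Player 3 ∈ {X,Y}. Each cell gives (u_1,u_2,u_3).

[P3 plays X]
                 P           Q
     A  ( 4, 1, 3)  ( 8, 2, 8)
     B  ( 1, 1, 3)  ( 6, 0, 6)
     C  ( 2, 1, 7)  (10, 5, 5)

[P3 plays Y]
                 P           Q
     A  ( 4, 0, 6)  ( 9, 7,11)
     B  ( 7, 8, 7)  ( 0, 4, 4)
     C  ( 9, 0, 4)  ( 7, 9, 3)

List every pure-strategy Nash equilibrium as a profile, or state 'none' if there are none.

(A,P,X): not NE [P2→Q gives 2>1; P3→Y gives 6>3]
(A,P,Y): not NE [P1→C gives 9>4; P2→Q gives 7>0]
(A,Q,X): not NE [P1→C gives 10>8; P3→Y gives 11>8]
(A,Q,Y): NE
(B,P,X): not NE [P1→A gives 4>1; P3→Y gives 7>3]
(B,P,Y): not NE [P1→C gives 9>7]
(B,Q,X): not NE [P1→C gives 10>6; P2→P gives 1>0]
(B,Q,Y): not NE [P1→A gives 9>0; P2→P gives 8>4; P3→X gives 6>4]
(C,P,X): not NE [P1→A gives 4>2; P2→Q gives 5>1]
(C,P,Y): not NE [P2→Q gives 9>0; P3→X gives 7>4]
(C,Q,X): NE
(C,Q,Y): not NE [P1→A gives 9>7; P3→X gives 5>3]

Nash profiles: (A,Q,Y), (C,Q,X)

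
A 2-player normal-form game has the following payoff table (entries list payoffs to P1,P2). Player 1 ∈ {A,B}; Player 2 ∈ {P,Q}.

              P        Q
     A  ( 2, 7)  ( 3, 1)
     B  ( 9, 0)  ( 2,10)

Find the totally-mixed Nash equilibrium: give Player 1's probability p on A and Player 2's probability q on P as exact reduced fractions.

(p,q) = (5/8, 1/8)

P1 indiff ⇒ q·2+(1-q)·3 = q·9+(1-q)·2 ⇒ q(-7) = (1-q)(-1) ⇒ q = 1/8
P2 indiff ⇒ p·7+(1-p)·0 = p·1+(1-p)·10 ⇒ p(6) = (1-p)(10) ⇒ p = 5/8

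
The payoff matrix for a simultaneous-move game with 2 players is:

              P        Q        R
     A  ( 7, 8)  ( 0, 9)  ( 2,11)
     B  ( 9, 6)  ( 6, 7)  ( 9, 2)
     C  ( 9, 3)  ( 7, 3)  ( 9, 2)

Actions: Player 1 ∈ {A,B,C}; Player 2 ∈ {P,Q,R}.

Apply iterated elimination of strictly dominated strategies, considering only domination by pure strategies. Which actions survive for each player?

P1 drop A (B beats it: P:9>7 Q:6>0 R:9>2)
P2 drop R (P beats it: B:6>2 C:3>2)
P1→{B,C} P2→{P,Q}

IESDS → P1:{B,C} P2:{P,Q}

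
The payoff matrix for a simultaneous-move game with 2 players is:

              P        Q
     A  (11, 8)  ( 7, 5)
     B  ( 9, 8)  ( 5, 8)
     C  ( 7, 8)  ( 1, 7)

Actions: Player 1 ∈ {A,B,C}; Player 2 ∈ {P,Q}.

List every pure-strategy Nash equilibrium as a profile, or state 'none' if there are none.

(A,P): NE
(A,Q): not NE [P2→P gives 8>5]
(B,P): not NE [P1→A gives 11>9]
(B,Q): not NE [P1→A gives 7>5]
(C,P): not NE [P1→A gives 11>7]
(C,Q): not NE [P1→A gives 7>1; P2→P gives 8>7]

NE set: (A,P)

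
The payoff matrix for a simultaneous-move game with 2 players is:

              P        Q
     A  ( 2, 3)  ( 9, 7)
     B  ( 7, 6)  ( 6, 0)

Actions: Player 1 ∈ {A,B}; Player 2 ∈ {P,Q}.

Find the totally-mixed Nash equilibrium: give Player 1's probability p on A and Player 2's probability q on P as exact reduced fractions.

(p,q) = (3/5, 3/8)

P1 indiff ⇒ q·2+(1-q)·9 = q·7+(1-q)·6 ⇒ q(-5) = (1-q)(-3) ⇒ q = 3/8
P2 indiff ⇒ p·3+(1-p)·6 = p·7+(1-p)·0 ⇒ p(-4) = (1-p)(-6) ⇒ p = 3/5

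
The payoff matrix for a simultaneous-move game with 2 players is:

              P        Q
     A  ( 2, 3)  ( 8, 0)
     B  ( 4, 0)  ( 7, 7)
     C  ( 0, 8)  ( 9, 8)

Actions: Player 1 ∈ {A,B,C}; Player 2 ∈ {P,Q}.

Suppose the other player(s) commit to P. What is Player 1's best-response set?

u_1(A vs P) = 2
u_1(B vs P) = 4
u_1(C vs P) = 0
max payoff 4 at {B}

argmax u_1 = {B}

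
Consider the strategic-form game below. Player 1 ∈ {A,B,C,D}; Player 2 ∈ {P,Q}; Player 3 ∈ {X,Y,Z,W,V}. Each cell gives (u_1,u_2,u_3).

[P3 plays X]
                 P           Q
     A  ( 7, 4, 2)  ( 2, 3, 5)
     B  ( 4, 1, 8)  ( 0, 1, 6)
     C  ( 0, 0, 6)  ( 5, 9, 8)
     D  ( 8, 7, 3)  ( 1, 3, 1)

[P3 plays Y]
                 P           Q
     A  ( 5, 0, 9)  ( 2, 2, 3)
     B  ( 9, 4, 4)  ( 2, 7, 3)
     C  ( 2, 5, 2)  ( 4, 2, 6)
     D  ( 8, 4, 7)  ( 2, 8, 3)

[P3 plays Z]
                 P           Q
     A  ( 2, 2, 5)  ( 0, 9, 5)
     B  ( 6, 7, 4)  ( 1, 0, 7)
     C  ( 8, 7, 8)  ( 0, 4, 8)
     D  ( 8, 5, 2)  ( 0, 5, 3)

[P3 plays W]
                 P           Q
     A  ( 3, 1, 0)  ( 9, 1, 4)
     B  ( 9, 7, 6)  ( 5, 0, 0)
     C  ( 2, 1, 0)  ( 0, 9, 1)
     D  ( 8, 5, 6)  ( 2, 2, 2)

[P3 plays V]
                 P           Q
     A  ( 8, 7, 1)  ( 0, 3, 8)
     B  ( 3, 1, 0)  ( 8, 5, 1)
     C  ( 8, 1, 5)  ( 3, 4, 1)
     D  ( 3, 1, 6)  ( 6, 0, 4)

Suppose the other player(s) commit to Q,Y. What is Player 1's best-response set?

u_1(A vs Q,Y) = 2
u_1(B vs Q,Y) = 2
u_1(C vs Q,Y) = 4
u_1(D vs Q,Y) = 2
max payoff 4 at {C}

P1 best: {C}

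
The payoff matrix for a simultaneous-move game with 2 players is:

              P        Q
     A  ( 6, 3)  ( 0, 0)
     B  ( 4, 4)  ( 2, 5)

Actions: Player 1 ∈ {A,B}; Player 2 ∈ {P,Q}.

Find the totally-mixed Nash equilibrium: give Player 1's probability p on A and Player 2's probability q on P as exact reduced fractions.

P1 indiff ⇒ q·6+(1-q)·0 = q·4+(1-q)·2 ⇒ q(2) = (1-q)(2) ⇒ q = 1/2
P2 indiff ⇒ p·3+(1-p)·4 = p·0+(1-p)·5 ⇒ p(3) = (1-p)(1) ⇒ p = 1/4

(p,q) = (1/4, 1/2)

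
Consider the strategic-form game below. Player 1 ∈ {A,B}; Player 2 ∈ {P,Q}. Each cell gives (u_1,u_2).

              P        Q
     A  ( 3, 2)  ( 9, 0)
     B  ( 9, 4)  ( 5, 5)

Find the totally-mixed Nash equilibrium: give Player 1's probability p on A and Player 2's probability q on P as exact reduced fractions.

P1 mixes 1/3 on A; P2 mixes 2/5 on P

P1 indiff ⇒ q·3+(1-q)·9 = q·9+(1-q)·5 ⇒ q(-6) = (1-q)(-4) ⇒ q = 2/5
P2 indiff ⇒ p·2+(1-p)·4 = p·0+(1-p)·5 ⇒ p(2) = (1-p)(1) ⇒ p = 1/3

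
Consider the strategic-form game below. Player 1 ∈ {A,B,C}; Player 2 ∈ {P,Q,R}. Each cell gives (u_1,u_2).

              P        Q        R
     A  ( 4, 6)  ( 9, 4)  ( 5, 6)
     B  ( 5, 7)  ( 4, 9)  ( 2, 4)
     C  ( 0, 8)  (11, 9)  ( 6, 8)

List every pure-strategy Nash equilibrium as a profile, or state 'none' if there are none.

(A,P): not NE [P1→B gives 5>4]
(A,Q): not NE [P1→C gives 11>9; P2→R gives 6>4]
(A,R): not NE [P1→C gives 6>5]
(B,P): not NE [P2→Q gives 9>7]
(B,Q): not NE [P1→C gives 11>4]
(B,R): not NE [P1→C gives 6>2; P2→Q gives 9>4]
(C,P): not NE [P1→B gives 5>0; P2→Q gives 9>8]
(C,Q): NE
(C,R): not NE [P2→Q gives 9>8]

PSNE = {(C,Q)}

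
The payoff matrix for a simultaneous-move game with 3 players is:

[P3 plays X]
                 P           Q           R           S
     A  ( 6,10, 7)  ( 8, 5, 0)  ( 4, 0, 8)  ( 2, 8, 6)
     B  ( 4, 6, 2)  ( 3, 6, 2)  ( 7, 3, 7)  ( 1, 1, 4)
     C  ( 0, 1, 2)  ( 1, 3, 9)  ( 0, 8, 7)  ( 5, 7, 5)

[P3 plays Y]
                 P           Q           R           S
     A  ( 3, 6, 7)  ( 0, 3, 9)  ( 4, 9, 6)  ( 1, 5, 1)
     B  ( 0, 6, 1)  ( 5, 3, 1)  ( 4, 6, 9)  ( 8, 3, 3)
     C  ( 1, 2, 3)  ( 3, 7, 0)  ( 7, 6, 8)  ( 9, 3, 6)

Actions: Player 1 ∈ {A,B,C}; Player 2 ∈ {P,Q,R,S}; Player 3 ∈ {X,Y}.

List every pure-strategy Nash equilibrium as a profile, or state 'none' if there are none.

NE set: (A,P,X)

(A,P,X): NE
(A,P,Y): not NE [P2→R gives 9>6]
(A,Q,X): not NE [P2→P gives 10>5; P3→Y gives 9>0]
(A,Q,Y): not NE [P1→B gives 5>0; P2→R gives 9>3]
(A,R,X): not NE [P1→B gives 7>4; P2→P gives 10>0]
(A,R,Y): not NE [P1→C gives 7>4; P3→X gives 8>6]
(A,S,X): not NE [P1→C gives 5>2; P2→P gives 10>8]
(A,S,Y): not NE [P1→C gives 9>1; P2→R gives 9>5; P3→X gives 6>1]
(B,P,X): not NE [P1→A gives 6>4]
(B,P,Y): not NE [P1→A gives 3>0; P3→X gives 2>1]
(B,Q,X): not NE [P1→A gives 8>3]
(B,Q,Y): not NE [P2→R gives 6>3; P3→X gives 2>1]
(B,R,X): not NE [P2→Q gives 6>3; P3→Y gives 9>7]
(B,R,Y): not NE [P1→C gives 7>4]
(B,S,X): not NE [P1→C gives 5>1; P2→Q gives 6>1]
(B,S,Y): not NE [P1→C gives 9>8; P2→R gives 6>3; P3→X gives 4>3]
(C,P,X): not NE [P1→A gives 6>0; P2→R gives 8>1; P3→Y gives 3>2]
(C,P,Y): not NE [P1→A gives 3>1; P2→Q gives 7>2]
(C,Q,X): not NE [P1→A gives 8>1; P2→R gives 8>3]
(C,Q,Y): not NE [P1→B gives 5>3; P3→X gives 9>0]
(C,R,X): not NE [P1→B gives 7>0; P3→Y gives 8>7]
(C,R,Y): not NE [P2→Q gives 7>6]
(C,S,X): not NE [P2→R gives 8>7; P3→Y gives 6>5]
(C,S,Y): not NE [P2→Q gives 7>3]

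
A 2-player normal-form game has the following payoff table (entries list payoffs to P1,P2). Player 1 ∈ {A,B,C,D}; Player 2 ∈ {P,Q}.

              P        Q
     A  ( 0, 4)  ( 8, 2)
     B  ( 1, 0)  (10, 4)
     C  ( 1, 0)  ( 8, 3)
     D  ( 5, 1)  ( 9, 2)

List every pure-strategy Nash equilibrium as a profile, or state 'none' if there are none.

(A,P): not NE [P1→D gives 5>0]
(A,Q): not NE [P1→B gives 10>8; P2→P gives 4>2]
(B,P): not NE [P1→D gives 5>1; P2→Q gives 4>0]
(B,Q): NE
(C,P): not NE [P1→D gives 5>1; P2→Q gives 3>0]
(C,Q): not NE [P1→B gives 10>8]
(D,P): not NE [P2→Q gives 2>1]
(D,Q): not NE [P1→B gives 10>9]

Nash profiles: (B,Q)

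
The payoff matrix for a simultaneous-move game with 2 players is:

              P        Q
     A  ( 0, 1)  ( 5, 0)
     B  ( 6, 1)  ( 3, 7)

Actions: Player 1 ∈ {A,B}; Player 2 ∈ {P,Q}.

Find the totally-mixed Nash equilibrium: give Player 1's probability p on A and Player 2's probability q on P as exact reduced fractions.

P1 mixes 6/7 on A; P2 mixes 1/4 on P

P1 indiff ⇒ q·0+(1-q)·5 = q·6+(1-q)·3 ⇒ q(-6) = (1-q)(-2) ⇒ q = 1/4
P2 indiff ⇒ p·1+(1-p)·1 = p·0+(1-p)·7 ⇒ p(1) = (1-p)(6) ⇒ p = 6/7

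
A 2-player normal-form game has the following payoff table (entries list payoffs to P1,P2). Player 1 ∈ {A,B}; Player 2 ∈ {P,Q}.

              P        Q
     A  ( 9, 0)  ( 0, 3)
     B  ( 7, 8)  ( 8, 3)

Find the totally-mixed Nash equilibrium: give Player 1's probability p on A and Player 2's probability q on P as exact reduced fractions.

P1 indiff ⇒ q·9+(1-q)·0 = q·7+(1-q)·8 ⇒ q(2) = (1-q)(8) ⇒ q = 4/5
P2 indiff ⇒ p·0+(1-p)·8 = p·3+(1-p)·3 ⇒ p(-3) = (1-p)(-5) ⇒ p = 5/8

p=5/8, q=4/5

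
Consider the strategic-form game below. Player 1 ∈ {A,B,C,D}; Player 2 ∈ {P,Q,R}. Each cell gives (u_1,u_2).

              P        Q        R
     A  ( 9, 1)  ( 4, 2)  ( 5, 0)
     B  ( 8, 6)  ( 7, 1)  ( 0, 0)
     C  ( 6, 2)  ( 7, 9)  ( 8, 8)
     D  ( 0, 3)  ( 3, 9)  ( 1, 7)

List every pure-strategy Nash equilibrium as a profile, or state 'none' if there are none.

(A,P): not NE [P2→Q gives 2>1]
(A,Q): not NE [P1→C gives 7>4]
(A,R): not NE [P1→C gives 8>5; P2→Q gives 2>0]
(B,P): not NE [P1→A gives 9>8]
(B,Q): not NE [P2→P gives 6>1]
(B,R): not NE [P1→C gives 8>0; P2→P gives 6>0]
(C,P): not NE [P1→A gives 9>6; P2→Q gives 9>2]
(C,Q): NE
(C,R): not NE [P2→Q gives 9>8]
(D,P): not NE [P1→A gives 9>0; P2→Q gives 9>3]
(D,Q): not NE [P1→C gives 7>3]
(D,R): not NE [P1→C gives 8>1; P2→Q gives 9>7]

Nash profiles: (C,Q)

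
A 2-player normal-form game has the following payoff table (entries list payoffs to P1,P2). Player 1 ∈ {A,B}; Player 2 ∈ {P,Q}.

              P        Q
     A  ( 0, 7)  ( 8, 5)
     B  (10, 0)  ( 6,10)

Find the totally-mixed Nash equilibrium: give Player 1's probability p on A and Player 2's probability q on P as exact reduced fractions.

P1 indiff ⇒ q·0+(1-q)·8 = q·10+(1-q)·6 ⇒ q(-10) = (1-q)(-2) ⇒ q = 1/6
P2 indiff ⇒ p·7+(1-p)·0 = p·5+(1-p)·10 ⇒ p(2) = (1-p)(10) ⇒ p = 5/6

(p,q) = (5/6, 1/6)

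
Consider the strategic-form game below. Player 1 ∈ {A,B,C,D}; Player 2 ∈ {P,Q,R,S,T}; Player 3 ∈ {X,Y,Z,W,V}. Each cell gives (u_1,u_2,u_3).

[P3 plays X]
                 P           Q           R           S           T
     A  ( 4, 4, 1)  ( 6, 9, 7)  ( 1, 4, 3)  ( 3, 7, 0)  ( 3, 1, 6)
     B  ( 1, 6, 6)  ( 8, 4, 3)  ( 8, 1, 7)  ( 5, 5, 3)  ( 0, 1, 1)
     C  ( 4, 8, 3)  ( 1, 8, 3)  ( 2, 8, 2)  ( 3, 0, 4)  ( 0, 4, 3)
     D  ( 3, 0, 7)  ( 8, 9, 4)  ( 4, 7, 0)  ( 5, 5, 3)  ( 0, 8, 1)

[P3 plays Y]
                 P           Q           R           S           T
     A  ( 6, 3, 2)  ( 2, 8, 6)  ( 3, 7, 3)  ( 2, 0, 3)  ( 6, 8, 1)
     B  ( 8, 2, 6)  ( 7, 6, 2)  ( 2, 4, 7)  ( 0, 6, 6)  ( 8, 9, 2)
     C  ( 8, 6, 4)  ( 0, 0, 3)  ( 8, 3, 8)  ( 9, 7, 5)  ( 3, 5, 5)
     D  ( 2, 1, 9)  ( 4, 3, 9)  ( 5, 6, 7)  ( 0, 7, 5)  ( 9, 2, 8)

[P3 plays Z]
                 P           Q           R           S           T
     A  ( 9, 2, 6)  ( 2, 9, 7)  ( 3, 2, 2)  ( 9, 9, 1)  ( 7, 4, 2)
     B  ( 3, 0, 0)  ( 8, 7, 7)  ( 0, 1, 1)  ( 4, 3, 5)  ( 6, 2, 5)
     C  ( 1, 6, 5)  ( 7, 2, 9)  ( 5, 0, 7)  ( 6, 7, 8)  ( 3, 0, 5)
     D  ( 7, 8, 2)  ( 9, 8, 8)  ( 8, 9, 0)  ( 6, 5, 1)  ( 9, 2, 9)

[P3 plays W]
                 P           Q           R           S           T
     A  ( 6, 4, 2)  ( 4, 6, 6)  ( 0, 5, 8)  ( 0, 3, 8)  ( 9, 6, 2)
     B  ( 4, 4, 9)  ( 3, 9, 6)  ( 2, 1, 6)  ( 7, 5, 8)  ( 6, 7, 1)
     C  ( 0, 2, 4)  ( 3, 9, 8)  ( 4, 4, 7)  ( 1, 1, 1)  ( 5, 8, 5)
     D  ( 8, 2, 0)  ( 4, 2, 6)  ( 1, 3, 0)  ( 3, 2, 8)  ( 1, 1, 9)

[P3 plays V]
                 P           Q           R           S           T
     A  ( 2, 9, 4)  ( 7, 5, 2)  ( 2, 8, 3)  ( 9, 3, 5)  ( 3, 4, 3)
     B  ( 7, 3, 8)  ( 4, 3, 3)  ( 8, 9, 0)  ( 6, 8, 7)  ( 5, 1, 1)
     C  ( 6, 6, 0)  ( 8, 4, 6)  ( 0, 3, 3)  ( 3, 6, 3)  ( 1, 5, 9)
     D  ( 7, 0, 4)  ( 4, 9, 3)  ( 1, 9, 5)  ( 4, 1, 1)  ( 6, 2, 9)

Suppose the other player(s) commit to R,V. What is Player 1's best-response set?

argmax u_1 = {B}

u_1(A vs R,V) = 2
u_1(B vs R,V) = 8
u_1(C vs R,V) = 0
u_1(D vs R,V) = 1
max payoff 8 at {B}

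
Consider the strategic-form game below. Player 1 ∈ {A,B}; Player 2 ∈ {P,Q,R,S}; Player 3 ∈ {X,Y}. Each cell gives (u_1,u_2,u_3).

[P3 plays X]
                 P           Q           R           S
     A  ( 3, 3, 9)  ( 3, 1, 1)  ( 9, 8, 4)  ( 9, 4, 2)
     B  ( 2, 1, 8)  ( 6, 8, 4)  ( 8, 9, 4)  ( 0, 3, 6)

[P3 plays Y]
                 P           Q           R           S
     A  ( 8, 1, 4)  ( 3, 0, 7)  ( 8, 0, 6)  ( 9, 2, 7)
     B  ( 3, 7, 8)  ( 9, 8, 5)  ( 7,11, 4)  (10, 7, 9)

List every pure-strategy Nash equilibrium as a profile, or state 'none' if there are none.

PSNE: ∅

(A,P,X): not NE [P2→R gives 8>3]
(A,P,Y): not NE [P2→S gives 2>1; P3→X gives 9>4]
(A,Q,X): not NE [P1→B gives 6>3; P2→R gives 8>1; P3→Y gives 7>1]
(A,Q,Y): not NE [P1→B gives 9>3; P2→S gives 2>0]
(A,R,X): not NE [P3→Y gives 6>4]
(A,R,Y): not NE [P2→S gives 2>0]
(A,S,X): not NE [P2→R gives 8>4; P3→Y gives 7>2]
(A,S,Y): not NE [P1→B gives 10>9]
(B,P,X): not NE [P1→A gives 3>2; P2→R gives 9>1]
(B,P,Y): not NE [P1→A gives 8>3; P2→R gives 11>7]
(B,Q,X): not NE [P2→R gives 9>8; P3→Y gives 5>4]
(B,Q,Y): not NE [P2→R gives 11>8]
(B,R,X): not NE [P1→A gives 9>8]
(B,R,Y): not NE [P1→A gives 8>7]
(B,S,X): not NE [P1→A gives 9>0; P2→R gives 9>3; P3→Y gives 9>6]
(B,S,Y): not NE [P2→R gives 11>7]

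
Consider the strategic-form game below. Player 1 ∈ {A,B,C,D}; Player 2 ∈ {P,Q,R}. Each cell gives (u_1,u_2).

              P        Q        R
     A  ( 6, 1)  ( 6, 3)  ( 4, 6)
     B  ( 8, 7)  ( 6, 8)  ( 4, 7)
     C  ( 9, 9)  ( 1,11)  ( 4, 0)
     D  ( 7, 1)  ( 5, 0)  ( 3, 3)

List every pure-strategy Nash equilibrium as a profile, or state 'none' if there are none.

(A,P): not NE [P1→C gives 9>6; P2→R gives 6>1]
(A,Q): not NE [P2→R gives 6>3]
(A,R): NE
(B,P): not NE [P1→C gives 9>8; P2→Q gives 8>7]
(B,Q): NE
(B,R): not NE [P2→Q gives 8>7]
(C,P): not NE [P2→Q gives 11>9]
(C,Q): not NE [P1→B gives 6>1]
(C,R): not NE [P2→Q gives 11>0]
(D,P): not NE [P1→C gives 9>7; P2→R gives 3>1]
(D,Q): not NE [P1→B gives 6>5; P2→R gives 3>0]
(D,R): not NE [P1→C gives 4>3]

NE set: (A,R), (B,Q)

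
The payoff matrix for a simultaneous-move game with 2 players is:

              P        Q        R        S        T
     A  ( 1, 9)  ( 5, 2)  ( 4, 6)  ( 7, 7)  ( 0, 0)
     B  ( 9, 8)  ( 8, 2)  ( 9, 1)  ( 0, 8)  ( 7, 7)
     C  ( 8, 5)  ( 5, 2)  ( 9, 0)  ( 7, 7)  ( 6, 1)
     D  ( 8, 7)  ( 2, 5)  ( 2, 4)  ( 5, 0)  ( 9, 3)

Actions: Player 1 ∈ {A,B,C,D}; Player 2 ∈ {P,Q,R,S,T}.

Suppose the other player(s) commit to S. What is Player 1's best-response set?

P1 best: {A,C}

u_1(A vs S) = 7
u_1(B vs S) = 0
u_1(C vs S) = 7
u_1(D vs S) = 5
max payoff 7 at {A,C}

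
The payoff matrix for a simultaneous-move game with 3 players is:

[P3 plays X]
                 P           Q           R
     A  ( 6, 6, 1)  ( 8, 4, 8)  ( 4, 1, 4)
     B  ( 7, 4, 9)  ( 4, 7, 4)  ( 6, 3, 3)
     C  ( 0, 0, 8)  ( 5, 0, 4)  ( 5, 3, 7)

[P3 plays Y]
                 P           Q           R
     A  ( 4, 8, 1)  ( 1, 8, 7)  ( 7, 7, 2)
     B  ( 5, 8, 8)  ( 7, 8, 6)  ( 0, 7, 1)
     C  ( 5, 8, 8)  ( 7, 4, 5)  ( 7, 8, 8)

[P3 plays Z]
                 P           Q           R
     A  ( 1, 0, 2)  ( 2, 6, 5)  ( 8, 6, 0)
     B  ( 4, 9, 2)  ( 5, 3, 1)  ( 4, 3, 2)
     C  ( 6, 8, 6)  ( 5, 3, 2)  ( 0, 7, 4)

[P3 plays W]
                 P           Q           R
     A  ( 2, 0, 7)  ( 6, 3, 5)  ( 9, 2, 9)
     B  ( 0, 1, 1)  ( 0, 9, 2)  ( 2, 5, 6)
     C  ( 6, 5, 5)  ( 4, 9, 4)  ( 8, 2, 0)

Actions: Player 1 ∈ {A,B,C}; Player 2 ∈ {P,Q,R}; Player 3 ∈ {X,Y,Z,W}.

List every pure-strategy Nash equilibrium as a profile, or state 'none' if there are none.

NE set: (B,Q,Y), (C,P,Y), (C,R,Y)

(A,P,X): not NE [P1→B gives 7>6; P3→W gives 7>1]
(A,P,Y): not NE [P1→C gives 5>4; P3→W gives 7>1]
(A,P,Z): not NE [P1→C gives 6>1; P2→R gives 6>0; P3→W gives 7>2]
(A,P,W): not NE [P1→C gives 6>2; P2→Q gives 3>0]
(A,Q,X): not NE [P2→P gives 6>4]
(A,Q,Y): not NE [P1→C gives 7>1; P3→X gives 8>7]
(A,Q,Z): not NE [P1→C gives 5>2; P3→X gives 8>5]
(A,Q,W): not NE [P3→X gives 8>5]
(A,R,X): not NE [P1→B gives 6>4; P2→P gives 6>1; P3→W gives 9>4]
(A,R,Y): not NE [P2→Q gives 8>7; P3→W gives 9>2]
(A,R,Z): not NE [P3→W gives 9>0]
(A,R,W): not NE [P2→Q gives 3>2]
(B,P,X): not NE [P2→Q gives 7>4]
(B,P,Y): not NE [P3→X gives 9>8]
(B,P,Z): not NE [P1→C gives 6>4; P3→X gives 9>2]
(B,P,W): not NE [P1→C gives 6>0; P2→Q gives 9>1; P3→X gives 9>1]
(B,Q,X): not NE [P1→A gives 8>4; P3→Y gives 6>4]
(B,Q,Y): NE
(B,Q,Z): not NE [P2→P gives 9>3; P3→Y gives 6>1]
(B,Q,W): not NE [P1→A gives 6>0; P3→Y gives 6>2]
(B,R,X): not NE [P2→Q gives 7>3; P3→W gives 6>3]
(B,R,Y): not NE [P1→C gives 7>0; P2→Q gives 8>7; P3→W gives 6>1]
(B,R,Z): not NE [P1→A gives 8>4; P2→P gives 9>3; P3→W gives 6>2]
(B,R,W): not NE [P1→A gives 9>2; P2→Q gives 9>5]
(C,P,X): not NE [P1→B gives 7>0; P2→R gives 3>0]
(C,P,Y): NE
(C,P,Z): not NE [P3→Y gives 8>6]
(C,P,W): not NE [P2→Q gives 9>5; P3→Y gives 8>5]
(C,Q,X): not NE [P1→A gives 8>5; P2→R gives 3>0; P3→Y gives 5>4]
(C,Q,Y): not NE [P2→R gives 8>4]
(C,Q,Z): not NE [P2→P gives 8>3; P3→Y gives 5>2]
(C,Q,W): not NE [P1→A gives 6>4; P3→Y gives 5>4]
(C,R,X): not NE [P1→B gives 6>5; P3→Y gives 8>7]
(C,R,Y): NE
(C,R,Z): not NE [P1→A gives 8>0; P2→P gives 8>7; P3→Y gives 8>4]
(C,R,W): not NE [P1→A gives 9>8; P2→Q gives 9>2; P3→Y gives 8>0]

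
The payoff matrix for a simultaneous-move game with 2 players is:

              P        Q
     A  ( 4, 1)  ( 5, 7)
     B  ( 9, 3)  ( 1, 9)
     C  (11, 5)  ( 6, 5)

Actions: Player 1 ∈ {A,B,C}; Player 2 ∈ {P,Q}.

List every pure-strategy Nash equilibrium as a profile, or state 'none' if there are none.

(A,P): not NE [P1→C gives 11>4; P2→Q gives 7>1]
(A,Q): not NE [P1→C gives 6>5]
(B,P): not NE [P1→C gives 11>9; P2→Q gives 9>3]
(B,Q): not NE [P1→C gives 6>1]
(C,P): NE
(C,Q): NE

NE set: (C,P), (C,Q)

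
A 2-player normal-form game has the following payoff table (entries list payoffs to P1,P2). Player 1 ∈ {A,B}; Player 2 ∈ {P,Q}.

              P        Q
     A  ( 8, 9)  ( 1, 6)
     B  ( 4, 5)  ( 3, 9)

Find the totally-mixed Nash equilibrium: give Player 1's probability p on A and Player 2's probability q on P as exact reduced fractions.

P1 indiff ⇒ q·8+(1-q)·1 = q·4+(1-q)·3 ⇒ q(4) = (1-q)(2) ⇒ q = 1/3
P2 indiff ⇒ p·9+(1-p)·5 = p·6+(1-p)·9 ⇒ p(3) = (1-p)(4) ⇒ p = 4/7

p=4/7, q=1/3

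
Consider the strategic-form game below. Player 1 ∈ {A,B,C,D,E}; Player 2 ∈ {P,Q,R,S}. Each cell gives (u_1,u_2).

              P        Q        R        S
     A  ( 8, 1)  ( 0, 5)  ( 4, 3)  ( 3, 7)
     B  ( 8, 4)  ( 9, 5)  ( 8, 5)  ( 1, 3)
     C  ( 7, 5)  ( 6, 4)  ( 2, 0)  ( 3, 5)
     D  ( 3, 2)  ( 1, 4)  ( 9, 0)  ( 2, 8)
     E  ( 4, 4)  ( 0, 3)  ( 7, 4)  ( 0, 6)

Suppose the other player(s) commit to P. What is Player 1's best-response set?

u_1(A vs P) = 8
u_1(B vs P) = 8
u_1(C vs P) = 7
u_1(D vs P) = 3
u_1(E vs P) = 4
max payoff 8 at {A,B}

BR_1 = {A,B}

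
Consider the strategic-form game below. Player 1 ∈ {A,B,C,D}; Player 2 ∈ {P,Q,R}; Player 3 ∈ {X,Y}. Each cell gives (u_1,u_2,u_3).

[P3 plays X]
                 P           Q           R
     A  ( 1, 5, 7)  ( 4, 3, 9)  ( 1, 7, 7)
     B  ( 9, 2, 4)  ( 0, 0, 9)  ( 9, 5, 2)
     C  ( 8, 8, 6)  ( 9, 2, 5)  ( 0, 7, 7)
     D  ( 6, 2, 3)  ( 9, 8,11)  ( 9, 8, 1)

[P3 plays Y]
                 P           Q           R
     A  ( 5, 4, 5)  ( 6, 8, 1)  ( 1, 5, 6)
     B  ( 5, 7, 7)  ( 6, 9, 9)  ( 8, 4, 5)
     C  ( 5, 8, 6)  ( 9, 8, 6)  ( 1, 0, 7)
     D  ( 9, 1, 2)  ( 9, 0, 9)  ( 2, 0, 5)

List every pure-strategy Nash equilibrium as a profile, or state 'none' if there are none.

PSNE = {(C,Q,Y), (D,Q,X)}

(A,P,X): not NE [P1→B gives 9>1; P2→R gives 7>5]
(A,P,Y): not NE [P1→D gives 9>5; P2→Q gives 8>4; P3→X gives 7>5]
(A,Q,X): not NE [P1→D gives 9>4; P2→R gives 7>3]
(A,Q,Y): not NE [P1→D gives 9>6; P3→X gives 9>1]
(A,R,X): not NE [P1→D gives 9>1]
(A,R,Y): not NE [P1→B gives 8>1; P2→Q gives 8>5; P3→X gives 7>6]
(B,P,X): not NE [P2→R gives 5>2; P3→Y gives 7>4]
(B,P,Y): not NE [P1→D gives 9>5; P2→Q gives 9>7]
(B,Q,X): not NE [P1→D gives 9>0; P2→R gives 5>0]
(B,Q,Y): not NE [P1→D gives 9>6]
(B,R,X): not NE [P3→Y gives 5>2]
(B,R,Y): not NE [P2→Q gives 9>4]
(C,P,X): not NE [P1→B gives 9>8]
(C,P,Y): not NE [P1→D gives 9>5]
(C,Q,X): not NE [P2→P gives 8>2; P3→Y gives 6>5]
(C,Q,Y): NE
(C,R,X): not NE [P1→D gives 9>0; P2→P gives 8>7]
(C,R,Y): not NE [P1→B gives 8>1; P2→Q gives 8>0]
(D,P,X): not NE [P1→B gives 9>6; P2→R gives 8>2]
(D,P,Y): not NE [P3→X gives 3>2]
(D,Q,X): NE
(D,Q,Y): not NE [P2→P gives 1>0; P3→X gives 11>9]
(D,R,X): not NE [P3→Y gives 5>1]
(D,R,Y): not NE [P1→B gives 8>2; P2→P gives 1>0]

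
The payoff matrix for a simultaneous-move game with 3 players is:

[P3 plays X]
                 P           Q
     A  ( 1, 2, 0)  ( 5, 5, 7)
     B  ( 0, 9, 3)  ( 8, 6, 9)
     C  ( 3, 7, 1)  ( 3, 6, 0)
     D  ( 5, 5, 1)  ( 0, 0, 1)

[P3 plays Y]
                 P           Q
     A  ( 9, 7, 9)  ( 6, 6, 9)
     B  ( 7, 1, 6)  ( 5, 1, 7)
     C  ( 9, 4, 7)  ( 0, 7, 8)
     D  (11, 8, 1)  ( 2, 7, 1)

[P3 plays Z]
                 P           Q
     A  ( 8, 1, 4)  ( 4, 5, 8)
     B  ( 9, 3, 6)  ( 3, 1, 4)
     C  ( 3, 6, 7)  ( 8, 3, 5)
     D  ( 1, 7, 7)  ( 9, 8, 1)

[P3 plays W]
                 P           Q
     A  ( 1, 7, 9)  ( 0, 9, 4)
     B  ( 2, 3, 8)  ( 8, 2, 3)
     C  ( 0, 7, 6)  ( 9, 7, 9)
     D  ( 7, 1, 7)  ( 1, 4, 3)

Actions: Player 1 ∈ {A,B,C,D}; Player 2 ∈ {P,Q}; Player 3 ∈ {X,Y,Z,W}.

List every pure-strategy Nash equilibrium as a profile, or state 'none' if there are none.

Nash profiles: (C,Q,W)

(A,P,X): not NE [P1→D gives 5>1; P2→Q gives 5>2; P3→W gives 9>0]
(A,P,Y): not NE [P1→D gives 11>9]
(A,P,Z): not NE [P1→B gives 9>8; P2→Q gives 5>1; P3→W gives 9>4]
(A,P,W): not NE [P1→D gives 7>1; P2→Q gives 9>7]
(A,Q,X): not NE [P1→B gives 8>5; P3→Y gives 9>7]
(A,Q,Y): not NE [P2→P gives 7>6]
(A,Q,Z): not NE [P1→D gives 9>4; P3→Y gives 9>8]
(A,Q,W): not NE [P1→C gives 9>0; P3→Y gives 9>4]
(B,P,X): not NE [P1→D gives 5>0; P3→W gives 8>3]
(B,P,Y): not NE [P1→D gives 11>7; P3→W gives 8>6]
(B,P,Z): not NE [P3→W gives 8>6]
(B,P,W): not NE [P1→D gives 7>2]
(B,Q,X): not NE [P2→P gives 9>6]
(B,Q,Y): not NE [P1→A gives 6>5; P3→X gives 9>7]
(B,Q,Z): not NE [P1→D gives 9>3; P2→P gives 3>1; P3→X gives 9>4]
(B,Q,W): not NE [P1→C gives 9>8; P2→P gives 3>2; P3→X gives 9>3]
(C,P,X): not NE [P1→D gives 5>3; P3→Z gives 7>1]
(C,P,Y): not NE [P1→D gives 11>9; P2→Q gives 7>4]
(C,P,Z): not NE [P1→B gives 9>3]
(C,P,W): not NE [P1→D gives 7>0; P3→Z gives 7>6]
(C,Q,X): not NE [P1→B gives 8>3; P2→P gives 7>6; P3→W gives 9>0]
(C,Q,Y): not NE [P1→A gives 6>0; P3→W gives 9>8]
(C,Q,Z): not NE [P1→D gives 9>8; P2→P gives 6>3; P3→W gives 9>5]
(C,Q,W): NE
(D,P,X): not NE [P3→W gives 7>1]
(D,P,Y): not NE [P3→W gives 7>1]
(D,P,Z): not NE [P1→B gives 9>1; P2→Q gives 8>7]
(D,P,W): not NE [P2→Q gives 4>1]
(D,Q,X): not NE [P1→B gives 8>0; P2→P gives 5>0; P3→W gives 3>1]
(D,Q,Y): not NE [P1→A gives 6>2; P2→P gives 8>7; P3→W gives 3>1]
(D,Q,Z): not NE [P3→W gives 3>1]
(D,Q,W): not NE [P1→C gives 9>1]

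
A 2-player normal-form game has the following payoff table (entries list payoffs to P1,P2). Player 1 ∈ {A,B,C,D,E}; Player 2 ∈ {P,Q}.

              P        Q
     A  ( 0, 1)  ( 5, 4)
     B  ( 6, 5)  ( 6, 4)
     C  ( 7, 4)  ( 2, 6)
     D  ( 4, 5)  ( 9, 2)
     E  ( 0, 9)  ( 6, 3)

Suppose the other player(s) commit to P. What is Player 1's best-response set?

u_1(A vs P) = 0
u_1(B vs P) = 6
u_1(C vs P) = 7
u_1(D vs P) = 4
u_1(E vs P) = 0
max payoff 7 at {C}

P1 best: {C}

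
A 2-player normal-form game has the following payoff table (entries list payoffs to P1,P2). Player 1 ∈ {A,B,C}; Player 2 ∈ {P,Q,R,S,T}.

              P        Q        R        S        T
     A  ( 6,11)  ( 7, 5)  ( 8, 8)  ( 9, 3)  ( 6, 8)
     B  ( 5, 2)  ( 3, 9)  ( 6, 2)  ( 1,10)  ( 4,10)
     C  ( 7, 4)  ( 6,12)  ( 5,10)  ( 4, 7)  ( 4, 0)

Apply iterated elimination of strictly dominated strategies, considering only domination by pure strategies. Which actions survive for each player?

Remaining: P1:{A,C} P2:{P,Q,R}

P1 drop B (A beats it: P:6>5 Q:7>3 R:8>6 S:9>1 T:6>4)
P2 drop S (Q beats it: A:5>3 C:12>7)
P2 drop T (P beats it: A:11>8 C:4>0)
P1→{A,C} P2→{P,Q,R}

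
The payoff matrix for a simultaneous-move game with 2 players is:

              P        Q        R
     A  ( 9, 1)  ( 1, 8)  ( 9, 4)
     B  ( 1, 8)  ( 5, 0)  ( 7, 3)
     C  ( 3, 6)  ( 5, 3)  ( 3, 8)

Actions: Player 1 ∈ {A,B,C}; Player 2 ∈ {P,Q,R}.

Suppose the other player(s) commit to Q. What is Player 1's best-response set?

argmax u_1 = {B,C}

u_1(A vs Q) = 1
u_1(B vs Q) = 5
u_1(C vs Q) = 5
max payoff 5 at {B,C}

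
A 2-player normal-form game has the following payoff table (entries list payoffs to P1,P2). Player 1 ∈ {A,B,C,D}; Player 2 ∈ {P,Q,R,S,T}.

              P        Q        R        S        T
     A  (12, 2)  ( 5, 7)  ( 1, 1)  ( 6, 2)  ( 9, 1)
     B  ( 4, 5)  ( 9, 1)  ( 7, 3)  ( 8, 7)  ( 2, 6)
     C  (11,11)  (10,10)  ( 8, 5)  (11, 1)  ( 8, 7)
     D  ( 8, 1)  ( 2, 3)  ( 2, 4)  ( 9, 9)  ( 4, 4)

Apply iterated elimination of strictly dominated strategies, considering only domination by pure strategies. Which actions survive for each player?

Remaining: P1:{A,C} P2:{P,Q}

P1 drop B (C beats it: P:11>4 Q:10>9 R:8>7 S:11>8 T:8>2)
P1 drop D (C beats it: P:11>8 Q:10>2 R:8>2 S:11>9 T:8>4)
P2 drop R (P beats it: A:2>1 C:11>5)
P2 drop S (Q beats it: A:7>2 C:10>1)
P2 drop T (P beats it: A:2>1 C:11>7)
P1→{A,C} P2→{P,Q}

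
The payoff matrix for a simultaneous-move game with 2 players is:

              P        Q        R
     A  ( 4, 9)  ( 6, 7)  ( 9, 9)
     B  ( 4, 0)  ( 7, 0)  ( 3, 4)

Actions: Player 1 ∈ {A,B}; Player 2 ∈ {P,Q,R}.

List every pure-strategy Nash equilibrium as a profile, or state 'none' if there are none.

Nash profiles: (A,P), (A,R)

(A,P): NE
(A,Q): not NE [P1→B gives 7>6; P2→R gives 9>7]
(A,R): NE
(B,P): not NE [P2→R gives 4>0]
(B,Q): not NE [P2→R gives 4>0]
(B,R): not NE [P1→A gives 9>3]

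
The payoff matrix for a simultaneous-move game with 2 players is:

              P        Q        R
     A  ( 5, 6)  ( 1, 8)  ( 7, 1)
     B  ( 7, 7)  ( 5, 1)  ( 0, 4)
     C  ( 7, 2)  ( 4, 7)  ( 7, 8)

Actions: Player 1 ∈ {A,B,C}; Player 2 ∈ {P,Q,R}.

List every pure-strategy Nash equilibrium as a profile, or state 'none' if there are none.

(A,P): not NE [P1→C gives 7>5; P2→Q gives 8>6]
(A,Q): not NE [P1→B gives 5>1]
(A,R): not NE [P2→Q gives 8>1]
(B,P): NE
(B,Q): not NE [P2→P gives 7>1]
(B,R): not NE [P1→C gives 7>0; P2→P gives 7>4]
(C,P): not NE [P2→R gives 8>2]
(C,Q): not NE [P1→B gives 5>4; P2→R gives 8>7]
(C,R): NE

PSNE = {(B,P), (C,R)}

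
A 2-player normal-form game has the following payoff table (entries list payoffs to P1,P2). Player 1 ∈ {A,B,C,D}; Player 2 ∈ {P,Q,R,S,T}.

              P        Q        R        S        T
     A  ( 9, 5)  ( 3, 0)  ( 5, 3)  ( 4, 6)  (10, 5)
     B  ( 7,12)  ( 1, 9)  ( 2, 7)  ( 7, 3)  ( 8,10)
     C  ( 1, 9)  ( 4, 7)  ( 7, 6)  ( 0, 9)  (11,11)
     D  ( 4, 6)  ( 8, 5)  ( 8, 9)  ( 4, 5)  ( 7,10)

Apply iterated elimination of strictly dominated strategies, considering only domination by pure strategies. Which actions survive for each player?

Remaining: P1:{A,B,C} P2:{P,S,T}

P2 drop Q (P beats it: A:5>0 B:12>9 C:9>7 D:6>5)
P2 drop R (T beats it: A:5>3 B:10>7 C:11>6 D:10>9)
P1 drop D (B beats it: P:7>4 S:7>4 T:8>7)
P1→{A,B,C} P2→{P,S,T}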